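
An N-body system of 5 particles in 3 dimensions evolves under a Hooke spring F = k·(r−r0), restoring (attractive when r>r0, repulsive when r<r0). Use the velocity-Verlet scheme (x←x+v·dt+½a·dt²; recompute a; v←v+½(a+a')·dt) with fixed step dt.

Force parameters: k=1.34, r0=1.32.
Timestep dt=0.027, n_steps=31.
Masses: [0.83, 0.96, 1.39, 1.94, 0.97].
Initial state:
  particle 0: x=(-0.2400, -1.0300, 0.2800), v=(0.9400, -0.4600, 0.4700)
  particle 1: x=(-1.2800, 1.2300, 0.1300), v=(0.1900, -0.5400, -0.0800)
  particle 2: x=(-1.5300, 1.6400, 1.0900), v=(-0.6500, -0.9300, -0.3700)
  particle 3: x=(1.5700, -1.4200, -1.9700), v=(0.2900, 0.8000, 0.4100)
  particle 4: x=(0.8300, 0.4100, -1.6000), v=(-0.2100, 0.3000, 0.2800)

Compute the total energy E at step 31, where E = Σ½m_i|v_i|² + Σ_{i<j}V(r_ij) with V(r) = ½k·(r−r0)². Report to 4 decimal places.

step 0: x0=(-0.2400, -1.0300, 0.2800) x1=(-1.2800, 1.2300, 0.1300) x2=(-1.5300, 1.6400, 1.0900) x3=(1.5700, -1.4200, -1.9700) x4=(0.8300, 0.4100, -1.6000)
step 1: x0=(-0.2144, -1.0406, 0.2917) x1=(-1.2730, 1.2137, 0.1265) x2=(-1.5460, 1.6133, 1.0785) x3=(1.5764, -1.3971, -1.9576) x4=(0.8228, 0.4181, -1.5907)
step 2: x0=(-0.1886, -1.0476, 0.3012) x1=(-1.2623, 1.1939, 0.1205) x2=(-1.5587, 1.5835, 1.0640) x3=(1.5800, -1.3718, -1.9427) x4=(0.8128, 0.4260, -1.5779)
step 3: x0=(-0.1626, -1.0509, 0.3087) x1=(-1.2478, 1.1707, 0.1120) x2=(-1.5682, 1.5506, 1.0466) x3=(1.5809, -1.3441, -1.9253) x4=(0.7998, 0.4337, -1.5617)
step 4: x0=(-0.1365, -1.0506, 0.3140) x1=(-1.2297, 1.1441, 0.1010) x2=(-1.5745, 1.5147, 1.0263) x3=(1.5789, -1.3140, -1.9053) x4=(0.7840, 0.4412, -1.5421)
step 5: x0=(-0.1103, -1.0467, 0.3173) x1=(-1.2079, 1.1144, 0.0876) x2=(-1.5775, 1.4759, 1.0033) x3=(1.5743, -1.2817, -1.8829) x4=(0.7655, 0.4485, -1.5193)
step 6: x0=(-0.0842, -1.0393, 0.3185) x1=(-1.1827, 1.0816, 0.0719) x2=(-1.5774, 1.4342, 0.9775) x3=(1.5669, -1.2471, -1.8581) x4=(0.7444, 0.4555, -1.4933)
step 7: x0=(-0.0581, -1.0284, 0.3177) x1=(-1.1539, 1.0457, 0.0539) x2=(-1.5741, 1.3899, 0.9490) x3=(1.5568, -1.2105, -1.8310) x4=(0.7207, 0.4622, -1.4642)
step 8: x0=(-0.0322, -1.0142, 0.3149) x1=(-1.1218, 1.0071, 0.0339) x2=(-1.5677, 1.3429, 0.9180) x3=(1.5441, -1.1718, -1.8016) x4=(0.6946, 0.4685, -1.4321)
step 9: x0=(-0.0065, -0.9968, 0.3101) x1=(-1.0865, 0.9658, 0.0118) x2=(-1.5583, 1.2935, 0.8845) x3=(1.5289, -1.1312, -1.7700) x4=(0.6662, 0.4744, -1.3973)
step 10: x0=(0.0189, -0.9763, 0.3035) x1=(-1.0482, 0.9219, -0.0122) x2=(-1.5458, 1.2417, 0.8487) x3=(1.5112, -1.0887, -1.7363) x4=(0.6357, 0.4799, -1.3599)
step 11: x0=(0.0440, -0.9529, 0.2951) x1=(-1.0069, 0.8757, -0.0380) x2=(-1.5304, 1.1876, 0.8106) x3=(1.4911, -1.0446, -1.7006) x4=(0.6032, 0.4849, -1.3200)
step 12: x0=(0.0688, -0.9267, 0.2850) x1=(-0.9628, 0.8273, -0.0654) x2=(-1.5122, 1.1315, 0.7704) x3=(1.4686, -0.9987, -1.6629) x4=(0.5688, 0.4896, -1.2779)
step 13: x0=(0.0931, -0.8980, 0.2733) x1=(-0.9162, 0.7769, -0.0943) x2=(-1.4913, 1.0733, 0.7282) x3=(1.4439, -0.9514, -1.6234) x4=(0.5328, 0.4937, -1.2336)
step 14: x0=(0.1170, -0.8669, 0.2600) x1=(-0.8672, 0.7248, -0.1246) x2=(-1.4677, 1.0134, 0.6840) x3=(1.4171, -0.9026, -1.5821) x4=(0.4954, 0.4973, -1.1875)
step 15: x0=(0.1405, -0.8336, 0.2454) x1=(-0.8160, 0.6710, -0.1561) x2=(-1.4416, 0.9517, 0.6381) x3=(1.3882, -0.8526, -1.5392) x4=(0.4567, 0.5005, -1.1398)
step 16: x0=(0.1635, -0.7984, 0.2295) x1=(-0.7629, 0.6158, -0.1886) x2=(-1.4131, 0.8886, 0.5906) x3=(1.3574, -0.8013, -1.4948) x4=(0.4169, 0.5032, -1.0905)
step 17: x0=(0.1861, -0.7615, 0.2124) x1=(-0.7081, 0.5595, -0.2221) x2=(-1.3824, 0.8240, 0.5416) x3=(1.3248, -0.7490, -1.4489) x4=(0.3761, 0.5055, -1.0401)
step 18: x0=(0.2081, -0.7231, 0.1944) x1=(-0.6519, 0.5021, -0.2564) x2=(-1.3496, 0.7583, 0.4912) x3=(1.2905, -0.6956, -1.4018) x4=(0.3347, 0.5073, -0.9887)
step 19: x0=(0.2298, -0.6834, 0.1755) x1=(-0.5945, 0.4438, -0.2913) x2=(-1.3147, 0.6914, 0.4396) x3=(1.2546, -0.6415, -1.3535) x4=(0.2928, 0.5087, -0.9365)
step 20: x0=(0.2510, -0.6427, 0.1558) x1=(-0.5361, 0.3849, -0.3267) x2=(-1.2781, 0.6237, 0.3869) x3=(1.2174, -0.5866, -1.3042) x4=(0.2506, 0.5098, -0.8838)
step 21: x0=(0.2719, -0.6013, 0.1357) x1=(-0.4771, 0.3254, -0.3624) x2=(-1.2399, 0.5551, 0.3333) x3=(1.1788, -0.5311, -1.2539) x4=(0.2083, 0.5107, -0.8308)
step 22: x0=(0.2925, -0.5593, 0.1152) x1=(-0.4176, 0.2654, -0.3984) x2=(-1.2001, 0.4859, 0.2789) x3=(1.1390, -0.4750, -1.2029) x4=(0.1661, 0.5115, -0.7776)
step 23: x0=(0.3127, -0.5169, 0.0945) x1=(-0.3581, 0.2051, -0.4346) x2=(-1.1591, 0.4161, 0.2239) x3=(1.0983, -0.4186, -1.1512) x4=(0.1241, 0.5122, -0.7245)
step 24: x0=(0.3329, -0.4744, 0.0737) x1=(-0.2986, 0.1443, -0.4709) x2=(-1.1170, 0.3459, 0.1683) x3=(1.0567, -0.3618, -1.0990) x4=(0.0825, 0.5133, -0.6715)
step 25: x0=(0.3529, -0.4320, 0.0532) x1=(-0.2393, 0.0831, -0.5073) x2=(-1.0740, 0.2754, 0.1123) x3=(1.0145, -0.3048, -1.0464) x4=(0.0412, 0.5148, -0.6187)
step 26: x0=(0.3728, -0.3898, 0.0330) x1=(-0.1805, 0.0214, -0.5440) x2=(-1.0302, 0.2047, 0.0560) x3=(0.9717, -0.2476, -0.9934) x4=(0.0004, 0.5171, -0.5662)
step 27: x0=(0.3929, -0.3478, 0.0133) x1=(-0.1219, -0.0410, -0.5810) x2=(-0.9859, 0.1338, -0.0005) x3=(0.9285, -0.1903, -0.9404) x4=(-0.0402, 0.5202, -0.5138)
step 28: x0=(0.4131, -0.3063, -0.0056) x1=(-0.0638, -0.1039, -0.6186) x2=(-0.9413, 0.0628, -0.0571) x3=(0.8851, -0.1330, -0.8873) x4=(-0.0806, 0.5244, -0.4615)
step 29: x0=(0.4336, -0.2651, -0.0236) x1=(-0.0061, -0.1675, -0.6568) x2=(-0.8964, -0.0084, -0.1137) x3=(0.8417, -0.0756, -0.8342) x4=(-0.1210, 0.5295, -0.4093)
step 30: x0=(0.4544, -0.2244, -0.0406) x1=(0.0512, -0.2315, -0.6956) x2=(-0.8515, -0.0797, -0.1703) x3=(0.7983, -0.0182, -0.7812) x4=(-0.1615, 0.5357, -0.3570)
step 31: x0=(0.4754, -0.1841, -0.0564) x1=(0.1080, -0.2962, -0.7352) x2=(-0.8067, -0.1511, -0.2268) x3=(0.7552, 0.0393, -0.7285) x4=(-0.2021, 0.5428, -0.3046)
step 0 velocities: v0=(0.9400, -0.4600, 0.4700) v1=(0.1900, -0.5400, -0.0800) v2=(-0.6500, -0.9300, -0.3700) v3=(0.2900, 0.8000, 0.4100) v4=(-0.2100, 0.3000, 0.2800)
step 0: KE=2.6649, PE=28.9569, E=31.6218
step 31 velocities: v0=(0.7862, 1.4873, -0.5631) v1=(2.0961, -2.4078, -1.4806) v2=(1.6581, -2.6475, -2.0938) v3=(-1.5927, 2.1326, 1.9497) v4=(-1.5068, 0.2783, 1.9408)
step 31: KE=30.6045, PE=1.0114, E=31.6159

31.6159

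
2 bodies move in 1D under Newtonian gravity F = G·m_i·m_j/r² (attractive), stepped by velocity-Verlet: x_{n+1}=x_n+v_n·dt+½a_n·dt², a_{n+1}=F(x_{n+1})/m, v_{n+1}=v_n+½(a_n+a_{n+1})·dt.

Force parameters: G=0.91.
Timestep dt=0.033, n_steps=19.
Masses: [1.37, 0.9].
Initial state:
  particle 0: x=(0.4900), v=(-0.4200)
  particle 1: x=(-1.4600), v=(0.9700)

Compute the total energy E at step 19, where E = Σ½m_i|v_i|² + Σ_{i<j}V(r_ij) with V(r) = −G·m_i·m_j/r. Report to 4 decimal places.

step 0: x0=(0.4900) x1=(-1.4600)
step 1: x0=(0.4760) x1=(-1.4278)
step 2: x0=(0.4618) x1=(-1.3952)
step 3: x0=(0.4473) x1=(-1.3623)
step 4: x0=(0.4326) x1=(-1.3289)
step 5: x0=(0.4175) x1=(-1.2951)
step 6: x0=(0.4022) x1=(-1.2608)
step 7: x0=(0.3865) x1=(-1.2261)
step 8: x0=(0.3705) x1=(-1.1908)
step 9: x0=(0.3541) x1=(-1.1550)
step 10: x0=(0.3373) x1=(-1.1185)
step 11: x0=(0.3202) x1=(-1.0814)
step 12: x0=(0.3025) x1=(-1.0437)
step 13: x0=(0.2844) x1=(-1.0051)
step 14: x0=(0.2657) x1=(-0.9658)
step 15: x0=(0.2464) x1=(-0.9256)
step 16: x0=(0.2265) x1=(-0.8844)
step 17: x0=(0.2059) x1=(-0.8420)
step 18: x0=(0.1845) x1=(-0.7985)
step 19: x0=(0.1621) x1=(-0.7535)
step 0 velocities: v0=(-0.4200) v1=(0.9700)
step 0: KE=0.5442, PE=-0.5754, E=-0.0312
step 19 velocities: v0=(-0.6939) v1=(1.3870)
step 19: KE=1.1955, PE=-1.2254, E=-0.0299

-0.0299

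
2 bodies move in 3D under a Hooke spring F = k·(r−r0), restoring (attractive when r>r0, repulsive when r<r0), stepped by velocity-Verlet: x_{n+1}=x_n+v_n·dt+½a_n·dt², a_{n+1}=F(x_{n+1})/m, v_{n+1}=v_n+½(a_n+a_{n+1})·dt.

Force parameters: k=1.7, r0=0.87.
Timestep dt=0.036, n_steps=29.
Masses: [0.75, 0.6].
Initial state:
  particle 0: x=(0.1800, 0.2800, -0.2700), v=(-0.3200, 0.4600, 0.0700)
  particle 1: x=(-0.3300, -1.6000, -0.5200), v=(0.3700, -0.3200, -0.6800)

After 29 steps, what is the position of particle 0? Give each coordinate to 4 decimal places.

step 0: x0=(0.1800, 0.2800, -0.2700) x1=(-0.3300, -1.6000, -0.5200)
step 1: x0=(0.1681, 0.2950, -0.2677) x1=(-0.3162, -1.6096, -0.5442)
step 2: x0=(0.1553, 0.3069, -0.2658) x1=(-0.3013, -1.6153, -0.5679)
step 3: x0=(0.1418, 0.3156, -0.2645) x1=(-0.2855, -1.6170, -0.5909)
step 4: x0=(0.1276, 0.3211, -0.2637) x1=(-0.2689, -1.6146, -0.6133)
step 5: x0=(0.1128, 0.3233, -0.2634) x1=(-0.2514, -1.6083, -0.6349)
step 6: x0=(0.0973, 0.3224, -0.2638) x1=(-0.2331, -1.5979, -0.6557)
step 7: x0=(0.0813, 0.3183, -0.2648) x1=(-0.2142, -1.5836, -0.6758)
step 8: x0=(0.0648, 0.3110, -0.2665) x1=(-0.1946, -1.5653, -0.6950)
step 9: x0=(0.0479, 0.3007, -0.2689) x1=(-0.1745, -1.5433, -0.7133)
step 10: x0=(0.0306, 0.2875, -0.2720) x1=(-0.1540, -1.5176, -0.7307)
step 11: x0=(0.0130, 0.2714, -0.2759) x1=(-0.1332, -1.4883, -0.7473)
step 12: x0=(-0.0048, 0.2526, -0.2804) x1=(-0.1120, -1.4557, -0.7629)
step 13: x0=(-0.0227, 0.2313, -0.2857) x1=(-0.0906, -1.4198, -0.7777)
step 14: x0=(-0.0408, 0.2076, -0.2917) x1=(-0.0692, -1.3809, -0.7915)
step 15: x0=(-0.0589, 0.1816, -0.2984) x1=(-0.0476, -1.3393, -0.8044)
step 16: x0=(-0.0769, 0.1536, -0.3058) x1=(-0.0261, -1.2951, -0.8166)
step 17: x0=(-0.0949, 0.1237, -0.3138) x1=(-0.0047, -1.2486, -0.8278)
step 18: x0=(-0.1128, 0.0922, -0.3225) x1=(0.0166, -1.2000, -0.8384)
step 19: x0=(-0.1306, 0.0593, -0.3317) x1=(0.0377, -1.1497, -0.8482)
step 20: x0=(-0.1482, 0.0251, -0.3414) x1=(0.0586, -1.0978, -0.8573)
step 21: x0=(-0.1656, -0.0101, -0.3516) x1=(0.0793, -1.0447, -0.8659)
step 22: x0=(-0.1828, -0.0460, -0.3622) x1=(0.0998, -0.9905, -0.8740)
step 23: x0=(-0.1998, -0.0826, -0.3731) x1=(0.1200, -0.9356, -0.8817)
step 24: x0=(-0.2167, -0.1196, -0.3843) x1=(0.1400, -0.8802, -0.8890)
step 25: x0=(-0.2335, -0.1568, -0.3956) x1=(0.1598, -0.8245, -0.8962)
step 26: x0=(-0.2502, -0.1942, -0.4071) x1=(0.1796, -0.7686, -0.9033)
step 27: x0=(-0.2669, -0.2315, -0.4185) x1=(0.1994, -0.7128, -0.9103)
step 28: x0=(-0.2836, -0.2688, -0.4298) x1=(0.2193, -0.6570, -0.9174)
step 29: x0=(-0.3005, -0.3060, -0.4411) x1=(0.2393, -0.6013, -0.9247)

(-0.3005, -0.3060, -0.4411)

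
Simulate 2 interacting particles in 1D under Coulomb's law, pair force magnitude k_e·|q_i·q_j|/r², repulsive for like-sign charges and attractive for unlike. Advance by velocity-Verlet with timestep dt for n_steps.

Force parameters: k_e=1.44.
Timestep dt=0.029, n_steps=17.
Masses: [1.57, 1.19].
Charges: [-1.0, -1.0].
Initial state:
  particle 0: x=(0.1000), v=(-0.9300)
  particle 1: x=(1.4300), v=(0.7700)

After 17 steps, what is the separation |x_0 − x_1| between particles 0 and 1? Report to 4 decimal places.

step 0: x0=(0.1000) x1=(1.4300)
step 1: x0=(0.0728) x1=(1.4526)
step 2: x0=(0.0452) x1=(1.4758)
step 3: x0=(0.0172) x1=(1.4994)
step 4: x0=(-0.0111) x1=(1.5235)
step 5: x0=(-0.0397) x1=(1.5481)
step 6: x0=(-0.0687) x1=(1.5730)
step 7: x0=(-0.0979) x1=(1.5984)
step 8: x0=(-0.1274) x1=(1.6240)
step 9: x0=(-0.1572) x1=(1.6500)
step 10: x0=(-0.1872) x1=(1.6764)
step 11: x0=(-0.2174) x1=(1.7030)
step 12: x0=(-0.2478) x1=(1.7299)
step 13: x0=(-0.2785) x1=(1.7570)
step 14: x0=(-0.3093) x1=(1.7844)
step 15: x0=(-0.3403) x1=(1.8121)
step 16: x0=(-0.3714) x1=(1.8399)
step 17: x0=(-0.4027) x1=(1.8680)

2.2707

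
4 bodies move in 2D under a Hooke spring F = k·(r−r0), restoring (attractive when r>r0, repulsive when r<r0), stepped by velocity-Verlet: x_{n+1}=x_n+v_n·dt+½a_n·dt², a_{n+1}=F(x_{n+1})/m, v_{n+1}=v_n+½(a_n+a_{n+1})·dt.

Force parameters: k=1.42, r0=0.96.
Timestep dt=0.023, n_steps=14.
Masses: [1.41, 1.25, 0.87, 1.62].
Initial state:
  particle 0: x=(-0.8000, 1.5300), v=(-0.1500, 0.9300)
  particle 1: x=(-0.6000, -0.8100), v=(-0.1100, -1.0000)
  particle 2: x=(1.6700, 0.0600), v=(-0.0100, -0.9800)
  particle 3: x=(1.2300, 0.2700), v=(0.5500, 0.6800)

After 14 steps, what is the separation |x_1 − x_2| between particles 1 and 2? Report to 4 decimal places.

step 0: x0=(-0.8000, 1.5300) x1=(-0.6000, -0.8100) x2=(1.6700, 0.0600) x3=(1.2300, 0.2700)
step 1: x0=(-0.8027, 1.5506) x1=(-0.6019, -0.8322) x2=(1.6687, 0.0376) x3=(1.2420, 0.2857)
step 2: x0=(-0.8037, 1.5694) x1=(-0.6023, -0.8530) x2=(1.6650, 0.0154) x3=(1.2528, 0.3016)
step 3: x0=(-0.8032, 1.5865) x1=(-0.6014, -0.8721) x2=(1.6591, -0.0066) x3=(1.2624, 0.3177)
step 4: x0=(-0.8010, 1.6019) x1=(-0.5992, -0.8896) x2=(1.6509, -0.0284) x3=(1.2708, 0.3339)
step 5: x0=(-0.7972, 1.6154) x1=(-0.5955, -0.9054) x2=(1.6404, -0.0499) x3=(1.2779, 0.3504)
step 6: x0=(-0.7918, 1.6271) x1=(-0.5905, -0.9196) x2=(1.6275, -0.0712) x3=(1.2838, 0.3669)
step 7: x0=(-0.7848, 1.6369) x1=(-0.5841, -0.9320) x2=(1.6123, -0.0922) x3=(1.2885, 0.3837)
step 8: x0=(-0.7763, 1.6448) x1=(-0.5763, -0.9428) x2=(1.5948, -0.1129) x3=(1.2920, 0.4006)
step 9: x0=(-0.7661, 1.6509) x1=(-0.5672, -0.9517) x2=(1.5749, -0.1332) x3=(1.2944, 0.4176)
step 10: x0=(-0.7543, 1.6550) x1=(-0.5568, -0.9590) x2=(1.5528, -0.1532) x3=(1.2956, 0.4347)
step 11: x0=(-0.7411, 1.6572) x1=(-0.5451, -0.9644) x2=(1.5283, -0.1728) x3=(1.2957, 0.4519)
step 12: x0=(-0.7262, 1.6575) x1=(-0.5321, -0.9681) x2=(1.5016, -0.1919) x3=(1.2947, 0.4692)
step 13: x0=(-0.7099, 1.6558) x1=(-0.5178, -0.9701) x2=(1.4727, -0.2106) x3=(1.2926, 0.4866)
step 14: x0=(-0.6922, 1.6523) x1=(-0.5023, -0.9702) x2=(1.4417, -0.2288) x3=(1.2894, 0.5040)

2.0806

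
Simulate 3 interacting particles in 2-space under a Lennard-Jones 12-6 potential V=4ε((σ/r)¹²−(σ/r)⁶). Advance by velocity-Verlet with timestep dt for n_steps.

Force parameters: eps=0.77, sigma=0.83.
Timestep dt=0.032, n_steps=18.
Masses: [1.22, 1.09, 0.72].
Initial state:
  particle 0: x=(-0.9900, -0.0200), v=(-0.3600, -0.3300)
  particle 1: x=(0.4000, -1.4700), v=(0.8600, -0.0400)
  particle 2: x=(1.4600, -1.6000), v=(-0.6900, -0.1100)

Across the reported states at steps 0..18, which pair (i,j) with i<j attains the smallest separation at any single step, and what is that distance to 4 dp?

step 0: x0=(-0.9900, -0.0200) x1=(0.4000, -1.4700) x2=(1.4600, -1.6000)
step 1: x0=(-1.0015, -0.0306) x1=(0.4285, -1.4714) x2=(1.4364, -1.6033)
step 2: x0=(-1.0130, -0.0412) x1=(0.4590, -1.4730) x2=(1.4097, -1.6063)
step 3: x0=(-1.0244, -0.0518) x1=(0.4907, -1.4748) x2=(1.3812, -1.6089)
step 4: x0=(-1.0359, -0.0624) x1=(0.5198, -1.4761) x2=(1.3566, -1.6122)
step 5: x0=(-1.0473, -0.0731) x1=(0.5353, -1.4753) x2=(1.3526, -1.6188)
step 6: x0=(-1.0587, -0.0838) x1=(0.5300, -1.4707) x2=(1.3798, -1.6309)
step 7: x0=(-1.0700, -0.0945) x1=(0.5161, -1.4646) x2=(1.4203, -1.6454)
step 8: x0=(-1.0813, -0.1052) x1=(0.5015, -1.4582) x2=(1.4616, -1.6602)
step 9: x0=(-1.0927, -0.1160) x1=(0.4885, -1.4522) x2=(1.5005, -1.6744)
step 10: x0=(-1.1039, -0.1268) x1=(0.4776, -1.4467) x2=(1.5362, -1.6879)
step 11: x0=(-1.1152, -0.1375) x1=(0.4685, -1.4415) x2=(1.5691, -1.7008)
step 12: x0=(-1.1264, -0.1484) x1=(0.4610, -1.4367) x2=(1.5995, -1.7132)
step 13: x0=(-1.1376, -0.1592) x1=(0.4549, -1.4322) x2=(1.6279, -1.7250)
step 14: x0=(-1.1488, -0.1700) x1=(0.4498, -1.4279) x2=(1.6546, -1.7363)
step 15: x0=(-1.1600, -0.1809) x1=(0.4457, -1.4239) x2=(1.6797, -1.7473)
step 16: x0=(-1.1711, -0.1918) x1=(0.4424, -1.4201) x2=(1.7036, -1.7580)
step 17: x0=(-1.1822, -0.2028) x1=(0.4399, -1.4165) x2=(1.7263, -1.7683)
step 18: x0=(-1.1932, -0.2137) x1=(0.4379, -1.4130) x2=(1.7481, -1.7784)

pair (1,2), distance 0.8298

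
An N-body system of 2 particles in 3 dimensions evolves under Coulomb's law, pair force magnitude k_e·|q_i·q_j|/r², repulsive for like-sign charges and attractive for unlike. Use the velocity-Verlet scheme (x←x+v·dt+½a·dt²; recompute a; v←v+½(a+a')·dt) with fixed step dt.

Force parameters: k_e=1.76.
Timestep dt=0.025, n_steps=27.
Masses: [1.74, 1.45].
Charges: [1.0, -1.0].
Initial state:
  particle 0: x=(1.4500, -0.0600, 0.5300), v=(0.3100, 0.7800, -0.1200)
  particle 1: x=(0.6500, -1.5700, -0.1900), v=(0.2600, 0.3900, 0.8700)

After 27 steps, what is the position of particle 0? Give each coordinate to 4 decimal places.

step 0: x0=(1.4500, -0.0600, 0.5300) x1=(0.6500, -1.5700, -0.1900)
step 1: x0=(1.4577, -0.0406, 0.5270) x1=(0.6565, -1.5602, -0.1682)
step 2: x0=(1.4653, -0.0213, 0.5239) x1=(0.6632, -1.5501, -0.1463)
step 3: x0=(1.4729, -0.0022, 0.5207) x1=(0.6699, -1.5399, -0.1244)
step 4: x0=(1.4804, 0.0168, 0.5175) x1=(0.6768, -1.5295, -0.1023)
step 5: x0=(1.4878, 0.0356, 0.5142) x1=(0.6837, -1.5190, -0.0802)
step 6: x0=(1.4951, 0.0543, 0.5108) x1=(0.6907, -1.5082, -0.0581)
step 7: x0=(1.5023, 0.0728, 0.5074) x1=(0.6978, -1.4973, -0.0358)
step 8: x0=(1.5094, 0.0911, 0.5039) x1=(0.7051, -1.4861, -0.0135)
step 9: x0=(1.5165, 0.1093, 0.5004) x1=(0.7124, -1.4748, 0.0089)
step 10: x0=(1.5235, 0.1273, 0.4968) x1=(0.7198, -1.4633, 0.0313)
step 11: x0=(1.5304, 0.1452, 0.4932) x1=(0.7273, -1.4516, 0.0538)
step 12: x0=(1.5372, 0.1629, 0.4895) x1=(0.7349, -1.4397, 0.0763)
step 13: x0=(1.5440, 0.1804, 0.4858) x1=(0.7426, -1.4276, 0.0989)
step 14: x0=(1.5506, 0.1978, 0.4821) x1=(0.7504, -1.4153, 0.1216)
step 15: x0=(1.5572, 0.2150, 0.4783) x1=(0.7584, -1.4028, 0.1443)
step 16: x0=(1.5637, 0.2321, 0.4745) x1=(0.7664, -1.3901, 0.1670)
step 17: x0=(1.5701, 0.2489, 0.4707) x1=(0.7745, -1.3772, 0.1898)
step 18: x0=(1.5765, 0.2656, 0.4668) x1=(0.7827, -1.3641, 0.2126)
step 19: x0=(1.5827, 0.2822, 0.4629) x1=(0.7910, -1.3508, 0.2354)
step 20: x0=(1.5889, 0.2986, 0.4590) x1=(0.7994, -1.3373, 0.2583)
step 21: x0=(1.5950, 0.3148, 0.4550) x1=(0.8078, -1.3236, 0.2811)
step 22: x0=(1.6010, 0.3308, 0.4510) x1=(0.8164, -1.3097, 0.3040)
step 23: x0=(1.6069, 0.3467, 0.4471) x1=(0.8251, -1.2956, 0.3270)
step 24: x0=(1.6127, 0.3624, 0.4431) x1=(0.8339, -1.2812, 0.3499)
step 25: x0=(1.6185, 0.3779, 0.4391) x1=(0.8428, -1.2667, 0.3729)
step 26: x0=(1.6242, 0.3932, 0.4351) x1=(0.8518, -1.2520, 0.3958)
step 27: x0=(1.6298, 0.4084, 0.4311) x1=(0.8609, -1.2370, 0.4188)

(1.6298, 0.4084, 0.4311)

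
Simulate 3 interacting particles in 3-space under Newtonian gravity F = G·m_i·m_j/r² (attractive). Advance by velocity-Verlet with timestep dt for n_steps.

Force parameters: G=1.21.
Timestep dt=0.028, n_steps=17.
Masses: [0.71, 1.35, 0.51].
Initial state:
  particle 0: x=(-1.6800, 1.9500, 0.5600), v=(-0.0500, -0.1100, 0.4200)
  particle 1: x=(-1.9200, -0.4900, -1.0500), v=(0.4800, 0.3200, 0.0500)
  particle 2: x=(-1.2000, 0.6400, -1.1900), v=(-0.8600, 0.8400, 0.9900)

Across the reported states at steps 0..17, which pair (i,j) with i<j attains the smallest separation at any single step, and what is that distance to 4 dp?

step 0: x0=(-1.6800, 1.9500, 0.5600) x1=(-1.9200, -0.4900, -1.0500) x2=(-1.2000, 0.6400, -1.1900)
step 1: x0=(-1.6814, 1.9468, 0.5717) x1=(-1.9065, -0.4809, -1.0486) x2=(-1.2243, 0.6633, -1.1622)
step 2: x0=(-1.6828, 1.9435, 0.5832) x1=(-1.8928, -0.4715, -1.0472) x2=(-1.2490, 0.6860, -1.1342)
step 3: x0=(-1.6842, 1.9399, 0.5946) x1=(-1.8790, -0.4618, -1.0457) x2=(-1.2740, 0.7082, -1.1061)
step 4: x0=(-1.6855, 1.9362, 0.6057) x1=(-1.8651, -0.4518, -1.0442) x2=(-1.2994, 0.7298, -1.0778)
step 5: x0=(-1.6869, 1.9323, 0.6168) x1=(-1.8510, -0.4414, -1.0427) x2=(-1.3252, 0.7508, -1.0494)
step 6: x0=(-1.6882, 1.9282, 0.6276) x1=(-1.8369, -0.4308, -1.0411) x2=(-1.3513, 0.7712, -1.0208)
step 7: x0=(-1.6896, 1.9239, 0.6382) x1=(-1.8226, -0.4198, -1.0395) x2=(-1.3777, 0.7910, -0.9921)
step 8: x0=(-1.6909, 1.9195, 0.6487) x1=(-1.8082, -0.4084, -1.0378) x2=(-1.4045, 0.8102, -0.9633)
step 9: x0=(-1.6922, 1.9148, 0.6590) x1=(-1.7937, -0.3968, -1.0361) x2=(-1.4314, 0.8288, -0.9344)
step 10: x0=(-1.6935, 1.9099, 0.6691) x1=(-1.7791, -0.3847, -1.0343) x2=(-1.4586, 0.8467, -0.9055)
step 11: x0=(-1.6948, 1.9048, 0.6790) x1=(-1.7645, -0.3724, -1.0324) x2=(-1.4861, 0.8639, -0.8764)
step 12: x0=(-1.6961, 1.8996, 0.6886) x1=(-1.7498, -0.3596, -1.0304) x2=(-1.5137, 0.8805, -0.8473)
step 13: x0=(-1.6973, 1.8941, 0.6981) x1=(-1.7350, -0.3465, -1.0283) x2=(-1.5415, 0.8964, -0.8182)
step 14: x0=(-1.6986, 1.8884, 0.7073) x1=(-1.7202, -0.3331, -1.0262) x2=(-1.5694, 0.9117, -0.7890)
step 15: x0=(-1.6998, 1.8825, 0.7163) x1=(-1.7053, -0.3193, -1.0239) x2=(-1.5975, 0.9263, -0.7598)
step 16: x0=(-1.7011, 1.8764, 0.7251) x1=(-1.6904, -0.3052, -1.0215) x2=(-1.6256, 0.9403, -0.7306)
step 17: x0=(-1.7023, 1.8701, 0.7337) x1=(-1.6755, -0.2906, -1.0190) x2=(-1.6538, 0.9537, -0.7013)

pair (1,2), distance 1.2754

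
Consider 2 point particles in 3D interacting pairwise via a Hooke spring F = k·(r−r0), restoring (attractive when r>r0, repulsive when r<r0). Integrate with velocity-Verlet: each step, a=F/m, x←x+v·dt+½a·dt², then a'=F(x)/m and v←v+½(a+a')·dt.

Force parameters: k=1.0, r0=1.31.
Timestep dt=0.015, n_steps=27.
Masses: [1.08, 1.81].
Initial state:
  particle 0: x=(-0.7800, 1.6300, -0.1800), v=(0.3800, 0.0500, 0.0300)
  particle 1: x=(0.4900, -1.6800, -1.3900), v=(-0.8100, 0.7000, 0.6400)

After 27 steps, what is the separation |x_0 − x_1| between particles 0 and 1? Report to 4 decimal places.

step 0: x0=(-0.7800, 1.6300, -0.1800) x1=(0.4900, -1.6800, -1.3900)
step 1: x0=(-0.7742, 1.6305, -0.1796) x1=(0.4778, -1.6694, -1.3804)
step 2: x0=(-0.7683, 1.6306, -0.1794) x1=(0.4655, -1.6585, -1.3706)
step 3: x0=(-0.7621, 1.6302, -0.1794) x1=(0.4531, -1.6473, -1.3608)
step 4: x0=(-0.7559, 1.6294, -0.1795) x1=(0.4406, -1.6359, -1.3508)
step 5: x0=(-0.7494, 1.6282, -0.1798) x1=(0.4280, -1.6242, -1.3408)
step 6: x0=(-0.7428, 1.6265, -0.1802) x1=(0.4153, -1.6122, -1.3307)
step 7: x0=(-0.7360, 1.6244, -0.1808) x1=(0.4025, -1.6000, -1.3205)
step 8: x0=(-0.7291, 1.6219, -0.1815) x1=(0.3897, -1.5876, -1.3102)
step 9: x0=(-0.7221, 1.6189, -0.1824) x1=(0.3767, -1.5749, -1.2998)
step 10: x0=(-0.7149, 1.6155, -0.1834) x1=(0.3637, -1.5619, -1.2893)
step 11: x0=(-0.7075, 1.6117, -0.1846) x1=(0.3505, -1.5487, -1.2787)
step 12: x0=(-0.7001, 1.6075, -0.1859) x1=(0.3373, -1.5352, -1.2681)
step 13: x0=(-0.6925, 1.6029, -0.1873) x1=(0.3240, -1.5215, -1.2573)
step 14: x0=(-0.6847, 1.5979, -0.1889) x1=(0.3107, -1.5076, -1.2465)
step 15: x0=(-0.6768, 1.5925, -0.1907) x1=(0.2972, -1.4934, -1.2356)
step 16: x0=(-0.6688, 1.5867, -0.1925) x1=(0.2837, -1.4790, -1.2246)
step 17: x0=(-0.6607, 1.5805, -0.1945) x1=(0.2701, -1.4643, -1.2136)
step 18: x0=(-0.6525, 1.5739, -0.1966) x1=(0.2564, -1.4495, -1.2024)
step 19: x0=(-0.6441, 1.5669, -0.1989) x1=(0.2427, -1.4343, -1.1912)
step 20: x0=(-0.6357, 1.5596, -0.2013) x1=(0.2289, -1.4190, -1.1799)
step 21: x0=(-0.6271, 1.5518, -0.2038) x1=(0.2150, -1.4035, -1.1686)
step 22: x0=(-0.6184, 1.5438, -0.2064) x1=(0.2011, -1.3877, -1.1572)
step 23: x0=(-0.6096, 1.5353, -0.2091) x1=(0.1871, -1.3717, -1.1457)
step 24: x0=(-0.6008, 1.5265, -0.2120) x1=(0.1731, -1.3555, -1.1341)
step 25: x0=(-0.5918, 1.5174, -0.2149) x1=(0.1590, -1.3391, -1.1225)
step 26: x0=(-0.5827, 1.5079, -0.2180) x1=(0.1448, -1.3225, -1.1108)
step 27: x0=(-0.5736, 1.4980, -0.2212) x1=(0.1306, -1.3057, -1.0990)

3.0212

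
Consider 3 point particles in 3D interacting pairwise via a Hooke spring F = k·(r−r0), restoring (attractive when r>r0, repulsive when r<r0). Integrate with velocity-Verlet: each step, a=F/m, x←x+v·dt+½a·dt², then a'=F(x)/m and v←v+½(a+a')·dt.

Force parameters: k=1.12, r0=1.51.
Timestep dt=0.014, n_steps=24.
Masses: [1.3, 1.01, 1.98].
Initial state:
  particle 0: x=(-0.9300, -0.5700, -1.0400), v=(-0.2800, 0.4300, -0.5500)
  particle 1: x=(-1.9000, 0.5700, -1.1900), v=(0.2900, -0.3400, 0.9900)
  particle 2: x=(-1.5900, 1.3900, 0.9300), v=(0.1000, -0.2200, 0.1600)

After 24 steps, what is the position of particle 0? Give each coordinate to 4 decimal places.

step 0: x0=(-0.9300, -0.5700, -1.0400) x1=(-1.9000, 0.5700, -1.1900) x2=(-1.5900, 1.3900, 0.9300)
step 1: x0=(-0.9339, -0.5639, -1.0476) x1=(-1.8959, 0.5653, -1.1761) x2=(-1.5886, 1.3869, 0.9321)
step 2: x0=(-0.9379, -0.5577, -1.0551) x1=(-1.8918, 0.5606, -1.1620) x2=(-1.5872, 1.3836, 0.9341)
step 3: x0=(-0.9420, -0.5513, -1.0624) x1=(-1.8877, 0.5560, -1.1477) x2=(-1.5857, 1.3802, 0.9359)
step 4: x0=(-0.9461, -0.5447, -1.0695) x1=(-1.8836, 0.5515, -1.1333) x2=(-1.5842, 1.3766, 0.9375)
step 5: x0=(-0.9502, -0.5380, -1.0765) x1=(-1.8795, 0.5470, -1.1188) x2=(-1.5827, 1.3729, 0.9389)
step 6: x0=(-0.9544, -0.5312, -1.0833) x1=(-1.8753, 0.5426, -1.1041) x2=(-1.5812, 1.3691, 0.9402)
step 7: x0=(-0.9586, -0.5242, -1.0900) x1=(-1.8712, 0.5383, -1.0893) x2=(-1.5796, 1.3652, 0.9412)
step 8: x0=(-0.9628, -0.5171, -1.0965) x1=(-1.8670, 0.5341, -1.0743) x2=(-1.5781, 1.3612, 0.9421)
step 9: x0=(-0.9671, -0.5099, -1.1029) x1=(-1.8629, 0.5299, -1.0592) x2=(-1.5765, 1.3570, 0.9428)
step 10: x0=(-0.9714, -0.5025, -1.1090) x1=(-1.8587, 0.5258, -1.0439) x2=(-1.5749, 1.3527, 0.9434)
step 11: x0=(-0.9758, -0.4950, -1.1151) x1=(-1.8546, 0.5218, -1.0286) x2=(-1.5732, 1.3482, 0.9437)
step 12: x0=(-0.9802, -0.4874, -1.1209) x1=(-1.8504, 0.5179, -1.0131) x2=(-1.5716, 1.3437, 0.9439)
step 13: x0=(-0.9846, -0.4796, -1.1266) x1=(-1.8463, 0.5140, -0.9974) x2=(-1.5699, 1.3390, 0.9440)
step 14: x0=(-0.9890, -0.4718, -1.1322) x1=(-1.8421, 0.5103, -0.9817) x2=(-1.5682, 1.3342, 0.9438)
step 15: x0=(-0.9935, -0.4638, -1.1376) x1=(-1.8380, 0.5066, -0.9658) x2=(-1.5665, 1.3293, 0.9435)
step 16: x0=(-0.9979, -0.4557, -1.1428) x1=(-1.8339, 0.5030, -0.9498) x2=(-1.5648, 1.3243, 0.9430)
step 17: x0=(-1.0024, -0.4475, -1.1479) x1=(-1.8298, 0.4995, -0.9336) x2=(-1.5630, 1.3191, 0.9424)
step 18: x0=(-1.0069, -0.4392, -1.1528) x1=(-1.8257, 0.4961, -0.9174) x2=(-1.5612, 1.3138, 0.9416)
step 19: x0=(-1.0115, -0.4308, -1.1575) x1=(-1.8217, 0.4927, -0.9010) x2=(-1.5594, 1.3085, 0.9406)
step 20: x0=(-1.0160, -0.4223, -1.1621) x1=(-1.8176, 0.4895, -0.8846) x2=(-1.5576, 1.3030, 0.9395)
step 21: x0=(-1.0206, -0.4137, -1.1666) x1=(-1.8136, 0.4863, -0.8680) x2=(-1.5558, 1.2974, 0.9382)
step 22: x0=(-1.0251, -0.4050, -1.1709) x1=(-1.8096, 0.4832, -0.8513) x2=(-1.5539, 1.2917, 0.9368)
step 23: x0=(-1.0297, -0.3962, -1.1751) x1=(-1.8057, 0.4803, -0.8345) x2=(-1.5520, 1.2859, 0.9352)
step 24: x0=(-1.0343, -0.3873, -1.1791) x1=(-1.8017, 0.4773, -0.8175) x2=(-1.5501, 1.2799, 0.9334)

(-1.0343, -0.3873, -1.1791)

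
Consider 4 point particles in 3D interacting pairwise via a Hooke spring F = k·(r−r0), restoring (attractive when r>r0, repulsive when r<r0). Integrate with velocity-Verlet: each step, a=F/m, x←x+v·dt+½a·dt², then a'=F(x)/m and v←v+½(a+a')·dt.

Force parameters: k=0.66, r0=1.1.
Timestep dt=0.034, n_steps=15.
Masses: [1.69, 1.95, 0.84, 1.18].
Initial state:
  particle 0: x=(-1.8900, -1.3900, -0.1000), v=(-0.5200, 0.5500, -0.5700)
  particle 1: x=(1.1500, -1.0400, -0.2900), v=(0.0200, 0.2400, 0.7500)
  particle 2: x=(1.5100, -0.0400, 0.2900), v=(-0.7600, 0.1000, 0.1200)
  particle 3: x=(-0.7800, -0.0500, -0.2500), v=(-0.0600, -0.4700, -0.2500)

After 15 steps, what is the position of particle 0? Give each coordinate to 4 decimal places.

step 0: x0=(-1.8900, -1.3900, -0.1000) x1=(1.1500, -1.0400, -0.2900) x2=(1.5100, -0.0400, 0.2900) x3=(-0.7800, -0.0500, -0.2500)
step 1: x0=(-1.9066, -1.3709, -0.1194) x1=(1.1501, -1.0318, -0.2645) x2=(1.4825, -0.0371, 0.2938) x3=(-0.7815, -0.0663, -0.2584)
step 2: x0=(-1.9211, -1.3511, -0.1387) x1=(1.1491, -1.0234, -0.2389) x2=(1.4518, -0.0351, 0.2970) x3=(-0.7818, -0.0832, -0.2666)
step 3: x0=(-1.9334, -1.3306, -0.1579) x1=(1.1470, -1.0149, -0.2132) x2=(1.4178, -0.0340, 0.2997) x3=(-0.7811, -0.1007, -0.2745)
step 4: x0=(-1.9436, -1.3094, -0.1770) x1=(1.1437, -1.0064, -0.1876) x2=(1.3807, -0.0338, 0.3018) x3=(-0.7792, -0.1187, -0.2822)
step 5: x0=(-1.9517, -1.2875, -0.1959) x1=(1.1393, -0.9977, -0.1620) x2=(1.3404, -0.0344, 0.3033) x3=(-0.7764, -0.1372, -0.2897)
step 6: x0=(-1.9576, -1.2649, -0.2147) x1=(1.1337, -0.9889, -0.1364) x2=(1.2972, -0.0359, 0.3042) x3=(-0.7725, -0.1562, -0.2969)
step 7: x0=(-1.9615, -1.2418, -0.2334) x1=(1.1270, -0.9801, -0.1109) x2=(1.2510, -0.0382, 0.3046) x3=(-0.7676, -0.1757, -0.3039)
step 8: x0=(-1.9634, -1.2180, -0.2518) x1=(1.1192, -0.9712, -0.0854) x2=(1.2019, -0.0412, 0.3044) x3=(-0.7617, -0.1955, -0.3106)
step 9: x0=(-1.9632, -1.1937, -0.2701) x1=(1.1102, -0.9622, -0.0601) x2=(1.1501, -0.0449, 0.3036) x3=(-0.7549, -0.2158, -0.3170)
step 10: x0=(-1.9610, -1.1688, -0.2881) x1=(1.1001, -0.9533, -0.0348) x2=(1.0956, -0.0493, 0.3022) x3=(-0.7473, -0.2364, -0.3232)
step 11: x0=(-1.9568, -1.1434, -0.3058) x1=(1.0890, -0.9443, -0.0097) x2=(1.0385, -0.0544, 0.3003) x3=(-0.7388, -0.2573, -0.3291)
step 12: x0=(-1.9507, -1.1175, -0.3233) x1=(1.0767, -0.9353, 0.0152) x2=(0.9789, -0.0600, 0.2978) x3=(-0.7295, -0.2786, -0.3347)
step 13: x0=(-1.9427, -1.0912, -0.3406) x1=(1.0635, -0.9263, 0.0400) x2=(0.9169, -0.0662, 0.2948) x3=(-0.7195, -0.3001, -0.3401)
step 14: x0=(-1.9329, -1.0644, -0.3575) x1=(1.0491, -0.9173, 0.0647) x2=(0.8527, -0.0729, 0.2912) x3=(-0.7087, -0.3218, -0.3452)
step 15: x0=(-1.9213, -1.0372, -0.3741) x1=(1.0338, -0.9083, 0.0891) x2=(0.7863, -0.0801, 0.2871) x3=(-0.6973, -0.3438, -0.3500)

(-1.9213, -1.0372, -0.3741)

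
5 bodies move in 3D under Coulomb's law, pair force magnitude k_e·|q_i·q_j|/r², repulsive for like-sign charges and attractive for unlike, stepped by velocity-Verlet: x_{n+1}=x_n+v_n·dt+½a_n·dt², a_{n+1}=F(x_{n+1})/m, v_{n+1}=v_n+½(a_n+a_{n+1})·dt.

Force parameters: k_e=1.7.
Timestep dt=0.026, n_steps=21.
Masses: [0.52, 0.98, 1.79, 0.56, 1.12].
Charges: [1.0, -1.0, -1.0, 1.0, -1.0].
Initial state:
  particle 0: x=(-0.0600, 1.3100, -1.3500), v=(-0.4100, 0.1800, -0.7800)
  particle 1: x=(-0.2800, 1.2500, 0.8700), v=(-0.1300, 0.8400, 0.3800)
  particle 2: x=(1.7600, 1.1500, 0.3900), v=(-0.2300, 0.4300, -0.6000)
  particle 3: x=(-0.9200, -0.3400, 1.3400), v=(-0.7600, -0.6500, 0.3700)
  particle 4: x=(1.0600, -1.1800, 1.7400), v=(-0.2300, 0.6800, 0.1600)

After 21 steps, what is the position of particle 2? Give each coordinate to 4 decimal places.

(1.6422, 1.3919, 0.0327)

step 0: x0=(-0.0600, 1.3100, -1.3500) x1=(-0.2800, 1.2500, 0.8700) x2=(1.7600, 1.1500, 0.3900) x3=(-0.9200, -0.3400, 1.3400) x4=(1.0600, -1.1800, 1.7400)
step 1: x0=(-0.0705, 1.3147, -1.3700) x1=(-0.2836, 1.2717, 0.8798) x2=(1.7540, 1.1612, 0.3743) x3=(-0.9394, -0.3567, 1.3496) x4=(1.0539, -1.1624, 1.7442)
step 2: x0=(-0.0807, 1.3193, -1.3894) x1=(-0.2876, 1.2933, 0.8895) x2=(1.7481, 1.1724, 0.3585) x3=(-0.9581, -0.3730, 1.3593) x4=(1.0477, -1.1448, 1.7484)
step 3: x0=(-0.0906, 1.3240, -1.4081) x1=(-0.2921, 1.3147, 0.8991) x2=(1.7422, 1.1837, 0.3426) x3=(-0.9760, -0.3889, 1.3689) x4=(1.0412, -1.1274, 1.7526)
step 4: x0=(-0.1003, 1.3287, -1.4263) x1=(-0.2969, 1.3359, 0.9086) x2=(1.7364, 1.1950, 0.3266) x3=(-0.9932, -0.4045, 1.3786) x4=(1.0346, -1.1101, 1.7568)
step 5: x0=(-0.1096, 1.3334, -1.4440) x1=(-0.3022, 1.3570, 0.9180) x2=(1.7306, 1.2064, 0.3104) x3=(-1.0097, -0.4197, 1.3883) x4=(1.0277, -1.0928, 1.7610)
step 6: x0=(-0.1186, 1.3381, -1.4610) x1=(-0.3079, 1.3779, 0.9273) x2=(1.7248, 1.2178, 0.2941) x3=(-1.0256, -0.4345, 1.3980) x4=(1.0207, -1.0757, 1.7653)
step 7: x0=(-0.1273, 1.3427, -1.4775) x1=(-0.3139, 1.3987, 0.9365) x2=(1.7191, 1.2292, 0.2777) x3=(-1.0407, -0.4490, 1.4078) x4=(1.0134, -1.0587, 1.7696)
step 8: x0=(-0.1358, 1.3475, -1.4934) x1=(-0.3204, 1.4194, 0.9455) x2=(1.7134, 1.2406, 0.2611) x3=(-1.0552, -0.4632, 1.4176) x4=(1.0060, -1.0418, 1.7739)
step 9: x0=(-0.1439, 1.3522, -1.5088) x1=(-0.3272, 1.4400, 0.9545) x2=(1.7077, 1.2521, 0.2444) x3=(-1.0689, -0.4771, 1.4274) x4=(0.9984, -1.0250, 1.7782)
step 10: x0=(-0.1517, 1.3569, -1.5236) x1=(-0.3345, 1.4604, 0.9634) x2=(1.7021, 1.2636, 0.2275) x3=(-1.0820, -0.4907, 1.4373) x4=(0.9905, -1.0083, 1.7825)
step 11: x0=(-0.1593, 1.3617, -1.5379) x1=(-0.3420, 1.4808, 0.9723) x2=(1.6965, 1.2751, 0.2105) x3=(-1.0945, -0.5039, 1.4473) x4=(0.9825, -0.9918, 1.7869)
step 12: x0=(-0.1665, 1.3665, -1.5516) x1=(-0.3500, 1.5010, 0.9810) x2=(1.6910, 1.2867, 0.1934) x3=(-1.1062, -0.5169, 1.4572) x4=(0.9743, -0.9754, 1.7913)
step 13: x0=(-0.1735, 1.3713, -1.5648) x1=(-0.3583, 1.5212, 0.9897) x2=(1.6854, 1.2983, 0.1761) x3=(-1.1174, -0.5296, 1.4672) x4=(0.9658, -0.9590, 1.7957)
step 14: x0=(-0.1801, 1.3761, -1.5775) x1=(-0.3670, 1.5413, 0.9982) x2=(1.6799, 1.3099, 0.1587) x3=(-1.1278, -0.5419, 1.4773) x4=(0.9572, -0.9429, 1.8002)
step 15: x0=(-0.1865, 1.3809, -1.5896) x1=(-0.3760, 1.5613, 1.0068) x2=(1.6745, 1.3216, 0.1411) x3=(-1.1376, -0.5540, 1.4874) x4=(0.9483, -0.9268, 1.8046)
step 16: x0=(-0.1925, 1.3858, -1.6012) x1=(-0.3853, 1.5812, 1.0152) x2=(1.6690, 1.3332, 0.1234) x3=(-1.1468, -0.5658, 1.4976) x4=(0.9392, -0.9109, 1.8091)
step 17: x0=(-0.1982, 1.3908, -1.6123) x1=(-0.3950, 1.6011, 1.0236) x2=(1.6636, 1.3449, 0.1056) x3=(-1.1553, -0.5773, 1.5078) x4=(0.9300, -0.8951, 1.8136)
step 18: x0=(-0.2037, 1.3957, -1.6229) x1=(-0.4050, 1.6209, 1.0319) x2=(1.6582, 1.3566, 0.0876) x3=(-1.1632, -0.5886, 1.5180) x4=(0.9205, -0.8794, 1.8182)
step 19: x0=(-0.2088, 1.4007, -1.6329) x1=(-0.4153, 1.6406, 1.0401) x2=(1.6529, 1.3683, 0.0694) x3=(-1.1704, -0.5995, 1.5283) x4=(0.9108, -0.8639, 1.8228)
step 20: x0=(-0.2137, 1.4057, -1.6425) x1=(-0.4259, 1.6603, 1.0483) x2=(1.6475, 1.3801, 0.0512) x3=(-1.1770, -0.6102, 1.5387) x4=(0.9008, -0.8485, 1.8274)
step 21: x0=(-0.2182, 1.4108, -1.6515) x1=(-0.4368, 1.6799, 1.0564) x2=(1.6422, 1.3919, 0.0327) x3=(-1.1830, -0.6206, 1.5491) x4=(0.8907, -0.8332, 1.8320)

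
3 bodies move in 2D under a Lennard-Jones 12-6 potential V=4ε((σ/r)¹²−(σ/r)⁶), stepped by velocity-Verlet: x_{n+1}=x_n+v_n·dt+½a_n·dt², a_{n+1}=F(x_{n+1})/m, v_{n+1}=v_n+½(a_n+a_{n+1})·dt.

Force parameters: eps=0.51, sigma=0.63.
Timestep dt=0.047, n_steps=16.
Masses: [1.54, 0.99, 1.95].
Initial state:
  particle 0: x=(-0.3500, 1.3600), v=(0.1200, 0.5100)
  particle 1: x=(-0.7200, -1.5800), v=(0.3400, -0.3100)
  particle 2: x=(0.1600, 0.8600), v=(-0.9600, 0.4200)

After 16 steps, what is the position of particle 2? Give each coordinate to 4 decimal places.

(-0.4018, 1.0168)

step 0: x0=(-0.3500, 1.3600) x1=(-0.7200, -1.5800) x2=(0.1600, 0.8600)
step 1: x0=(-0.3441, 1.3837) x1=(-0.7040, -1.5946) x2=(0.1147, 0.8799)
step 2: x0=(-0.3409, 1.4104) x1=(-0.6880, -1.6091) x2=(0.0715, 0.8975)
step 3: x0=(-0.3447, 1.4457) x1=(-0.6721, -1.6237) x2=(0.0338, 0.9083)
step 4: x0=(-0.3550, 1.4903) x1=(-0.6561, -1.6383) x2=(0.0013, 0.9117)
step 5: x0=(-0.3676, 1.5387) x1=(-0.6401, -1.6528) x2=(-0.0294, 0.9122)
step 6: x0=(-0.3800, 1.5867) x1=(-0.6241, -1.6674) x2=(-0.0603, 0.9129)
step 7: x0=(-0.3914, 1.6326) x1=(-0.6081, -1.6819) x2=(-0.0920, 0.9154)
step 8: x0=(-0.4017, 1.6759) x1=(-0.5921, -1.6965) x2=(-0.1245, 0.9198)
step 9: x0=(-0.4111, 1.7167) x1=(-0.5762, -1.7110) x2=(-0.1577, 0.9263)
step 10: x0=(-0.4198, 1.7550) x1=(-0.5602, -1.7256) x2=(-0.1916, 0.9347)
step 11: x0=(-0.4278, 1.7912) x1=(-0.5442, -1.7401) x2=(-0.2259, 0.9447)
step 12: x0=(-0.4353, 1.8254) x1=(-0.5282, -1.7547) x2=(-0.2606, 0.9564)
step 13: x0=(-0.4425, 1.8577) x1=(-0.5122, -1.7692) x2=(-0.2956, 0.9695)
step 14: x0=(-0.4494, 1.8883) x1=(-0.4962, -1.7837) x2=(-0.3309, 0.9840)
step 15: x0=(-0.4561, 1.9173) x1=(-0.4802, -1.7983) x2=(-0.3663, 0.9998)
step 16: x0=(-0.4626, 1.9447) x1=(-0.4643, -1.8128) x2=(-0.4018, 1.0168)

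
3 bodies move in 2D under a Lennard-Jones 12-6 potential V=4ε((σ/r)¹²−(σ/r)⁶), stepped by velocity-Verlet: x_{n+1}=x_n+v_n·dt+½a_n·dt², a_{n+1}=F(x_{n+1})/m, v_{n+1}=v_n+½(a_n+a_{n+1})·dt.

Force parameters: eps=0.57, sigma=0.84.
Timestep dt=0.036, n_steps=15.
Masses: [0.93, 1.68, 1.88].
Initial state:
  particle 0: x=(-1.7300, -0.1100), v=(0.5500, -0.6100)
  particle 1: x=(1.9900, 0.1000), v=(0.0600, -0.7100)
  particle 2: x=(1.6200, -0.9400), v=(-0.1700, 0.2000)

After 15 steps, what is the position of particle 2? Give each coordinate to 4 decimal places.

(1.4494, -0.9500)

step 0: x0=(-1.7300, -0.1100) x1=(1.9900, 0.1000) x2=(1.6200, -0.9400)
step 1: x0=(-1.7102, -0.1320) x1=(1.9920, 0.0739) x2=(1.6140, -0.9323)
step 2: x0=(-1.6904, -0.1539) x1=(1.9935, 0.0467) x2=(1.6085, -0.9236)
step 3: x0=(-1.6706, -0.1759) x1=(1.9946, 0.0183) x2=(1.6033, -0.9139)
step 4: x0=(-1.6508, -0.1978) x1=(1.9952, -0.0112) x2=(1.5986, -0.9032)
step 5: x0=(-1.6310, -0.2198) x1=(1.9955, -0.0415) x2=(1.5941, -0.8918)
step 6: x0=(-1.6112, -0.2418) x1=(1.9958, -0.0716) x2=(1.5896, -0.8805)
step 7: x0=(-1.5914, -0.2637) x1=(1.9971, -0.0999) x2=(1.5843, -0.8708)
step 8: x0=(-1.5715, -0.2857) x1=(2.0009, -0.1234) x2=(1.5767, -0.8655)
step 9: x0=(-1.5517, -0.3077) x1=(2.0091, -0.1392) x2=(1.5652, -0.8670)
step 10: x0=(-1.5319, -0.3296) x1=(2.0223, -0.1470) x2=(1.5492, -0.8757)
step 11: x0=(-1.5121, -0.3516) x1=(2.0388, -0.1494) x2=(1.5302, -0.8891)
step 12: x0=(-1.4922, -0.3735) x1=(2.0569, -0.1497) x2=(1.5098, -0.9045)
step 13: x0=(-1.4724, -0.3955) x1=(2.0753, -0.1496) x2=(1.4892, -0.9203)
step 14: x0=(-1.4526, -0.4175) x1=(2.0932, -0.1500) x2=(1.4690, -0.9355)
step 15: x0=(-1.4327, -0.4394) x1=(2.1104, -0.1514) x2=(1.4494, -0.9500)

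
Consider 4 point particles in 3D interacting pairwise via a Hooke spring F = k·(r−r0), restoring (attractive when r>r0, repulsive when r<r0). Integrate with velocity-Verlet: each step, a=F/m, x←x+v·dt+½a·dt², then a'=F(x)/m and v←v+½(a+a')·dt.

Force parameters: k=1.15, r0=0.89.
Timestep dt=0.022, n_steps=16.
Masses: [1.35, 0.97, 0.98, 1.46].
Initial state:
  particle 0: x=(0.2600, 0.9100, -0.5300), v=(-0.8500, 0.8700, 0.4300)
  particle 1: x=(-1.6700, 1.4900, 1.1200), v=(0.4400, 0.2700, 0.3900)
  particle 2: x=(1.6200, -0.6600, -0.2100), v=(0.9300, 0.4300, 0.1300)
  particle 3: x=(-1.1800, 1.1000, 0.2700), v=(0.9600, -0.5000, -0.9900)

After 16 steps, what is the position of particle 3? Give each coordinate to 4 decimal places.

(-0.7335, 0.8729, -0.0881)

step 0: x0=(0.2600, 0.9100, -0.5300) x1=(-1.6700, 1.4900, 1.1200) x2=(1.6200, -0.6600, -0.2100) x3=(-1.1800, 1.1000, 0.2700)
step 1: x0=(0.2411, 0.9291, -0.5202) x1=(-1.6592, 1.4953, 1.1279) x2=(1.6389, -0.6494, -0.2068) x3=(-1.1584, 1.0887, 0.2481)
step 2: x0=(0.2217, 0.9479, -0.5097) x1=(-1.6461, 1.4994, 1.1345) x2=(1.6547, -0.6367, -0.2029) x3=(-1.1358, 1.0770, 0.2260)
step 3: x0=(0.2019, 0.9665, -0.4986) x1=(-1.6308, 1.5023, 1.1398) x2=(1.6675, -0.6217, -0.1984) x3=(-1.1122, 1.0648, 0.2038)
step 4: x0=(0.1818, 0.9850, -0.4869) x1=(-1.6133, 1.5040, 1.1438) x2=(1.6771, -0.6046, -0.1931) x3=(-1.0877, 1.0522, 0.1814)
step 5: x0=(0.1614, 1.0031, -0.4746) x1=(-1.5935, 1.5045, 1.1464) x2=(1.6835, -0.5853, -0.1873) x3=(-1.0623, 1.0391, 0.1589)
step 6: x0=(0.1407, 1.0210, -0.4616) x1=(-1.5716, 1.5037, 1.1477) x2=(1.6869, -0.5638, -0.1808) x3=(-1.0361, 1.0256, 0.1363)
step 7: x0=(0.1198, 1.0387, -0.4481) x1=(-1.5474, 1.5018, 1.1476) x2=(1.6872, -0.5403, -0.1736) x3=(-1.0090, 1.0118, 0.1137)
step 8: x0=(0.0987, 1.0561, -0.4341) x1=(-1.5212, 1.4988, 1.1462) x2=(1.6845, -0.5147, -0.1659) x3=(-0.9811, 0.9975, 0.0910)
step 9: x0=(0.0775, 1.0731, -0.4195) x1=(-1.4928, 1.4945, 1.1435) x2=(1.6787, -0.4870, -0.1575) x3=(-0.9524, 0.9830, 0.0683)
step 10: x0=(0.0562, 1.0899, -0.4045) x1=(-1.4624, 1.4892, 1.1394) x2=(1.6699, -0.4574, -0.1486) x3=(-0.9230, 0.9681, 0.0457)
step 11: x0=(0.0349, 1.1064, -0.3889) x1=(-1.4300, 1.4828, 1.1341) x2=(1.6581, -0.4258, -0.1392) x3=(-0.8929, 0.9529, 0.0231)
step 12: x0=(0.0136, 1.1226, -0.3729) x1=(-1.3956, 1.4753, 1.1274) x2=(1.6434, -0.3922, -0.1292) x3=(-0.8622, 0.9374, 0.0006)
step 13: x0=(-0.0077, 1.1385, -0.3565) x1=(-1.3594, 1.4667, 1.1195) x2=(1.6259, -0.3569, -0.1187) x3=(-0.8309, 0.9216, -0.0217)
step 14: x0=(-0.0290, 1.1541, -0.3397) x1=(-1.3212, 1.4572, 1.1104) x2=(1.6056, -0.3197, -0.1077) x3=(-0.7989, 0.9056, -0.0440)
step 15: x0=(-0.0500, 1.1694, -0.3225) x1=(-1.2813, 1.4467, 1.1000) x2=(1.5825, -0.2809, -0.0962) x3=(-0.7665, 0.8893, -0.0661)
step 16: x0=(-0.0710, 1.1845, -0.3049) x1=(-1.2397, 1.4352, 1.0884) x2=(1.5568, -0.2403, -0.0843) x3=(-0.7335, 0.8729, -0.0881)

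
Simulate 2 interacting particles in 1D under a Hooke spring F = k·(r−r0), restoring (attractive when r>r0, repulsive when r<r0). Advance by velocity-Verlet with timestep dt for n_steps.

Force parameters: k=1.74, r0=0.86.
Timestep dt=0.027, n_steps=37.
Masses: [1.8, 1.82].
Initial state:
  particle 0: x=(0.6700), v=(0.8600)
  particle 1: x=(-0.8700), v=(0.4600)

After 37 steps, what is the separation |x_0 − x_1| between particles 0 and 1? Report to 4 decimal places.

1.2690

step 0: x0=(0.6700) x1=(-0.8700)
step 1: x0=(0.6930) x1=(-0.8573)
step 2: x0=(0.7155) x1=(-0.8442)
step 3: x0=(0.7375) x1=(-0.8306)
step 4: x0=(0.7590) x1=(-0.8165)
step 5: x0=(0.7800) x1=(-0.8018)
step 6: x0=(0.8005) x1=(-0.7867)
step 7: x0=(0.8204) x1=(-0.7711)
step 8: x0=(0.8399) x1=(-0.7550)
step 9: x0=(0.8588) x1=(-0.7383)
step 10: x0=(0.8773) x1=(-0.7211)
step 11: x0=(0.8952) x1=(-0.7035)
step 12: x0=(0.9126) x1=(-0.6853)
step 13: x0=(0.9294) x1=(-0.6666)
step 14: x0=(0.9458) x1=(-0.6473)
step 15: x0=(0.9616) x1=(-0.6276)
step 16: x0=(0.9769) x1=(-0.6074)
step 17: x0=(0.9917) x1=(-0.5866)
step 18: x0=(1.0060) x1=(-0.5654)
step 19: x0=(1.0198) x1=(-0.5436)
step 20: x0=(1.0331) x1=(-0.5214)
step 21: x0=(1.0459) x1=(-0.4987)
step 22: x0=(1.0582) x1=(-0.4755)
step 23: x0=(1.0701) x1=(-0.4518)
step 24: x0=(1.0815) x1=(-0.4277)
step 25: x0=(1.0924) x1=(-0.4031)
step 26: x0=(1.1029) x1=(-0.3781)
step 27: x0=(1.1129) x1=(-0.3527)
step 28: x0=(1.1226) x1=(-0.3268)
step 29: x0=(1.1318) x1=(-0.3005)
step 30: x0=(1.1406) x1=(-0.2738)
step 31: x0=(1.1490) x1=(-0.2468)
step 32: x0=(1.1570) x1=(-0.2193)
step 33: x0=(1.1647) x1=(-0.1915)
step 34: x0=(1.1720) x1=(-0.1634)
step 35: x0=(1.1790) x1=(-0.1349)
step 36: x0=(1.1856) x1=(-0.1061)
step 37: x0=(1.1920) x1=(-0.0770)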